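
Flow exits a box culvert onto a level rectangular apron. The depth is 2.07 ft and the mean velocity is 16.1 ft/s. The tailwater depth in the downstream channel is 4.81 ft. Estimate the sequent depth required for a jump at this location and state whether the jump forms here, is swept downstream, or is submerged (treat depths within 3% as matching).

Fr₁ = V₁/√(g·y₁) = 16.1/√(32.2×2.07) = 1.97.
By Bélanger, y₂/y₁ = ½[√(1 + 8Fr₁²) − 1] = ½[√32.11 − 1] = 2.33.
y₂ = 2.33 × 2.07 = 4.83 ft.
Tailwater y_tw = 4.81 ft: y_tw ≈ y₂, so the jump forms here.

y₂ = 4.83 ft; the jump forms here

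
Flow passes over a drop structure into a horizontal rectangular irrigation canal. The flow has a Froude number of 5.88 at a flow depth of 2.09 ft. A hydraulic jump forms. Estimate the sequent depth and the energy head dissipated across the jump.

Fr₁ = 5.88 (given).
Conjugate-depth relation: y₂/y₁ = ½[√(1 + 8Fr₁²) − 1] = ½[√277.6 − 1] = 7.83.
y₂ = 7.83 × 2.09 = 16.4 ft.
Head loss: ΔE = (y₂ − y₁)³/(4y₁y₂) = (16.4 − 2.09)³/(4×2.09×16.4) = 2909/137 = 21.3 ft.

y₂ = 16.4 ft; ΔE = 21.3 ft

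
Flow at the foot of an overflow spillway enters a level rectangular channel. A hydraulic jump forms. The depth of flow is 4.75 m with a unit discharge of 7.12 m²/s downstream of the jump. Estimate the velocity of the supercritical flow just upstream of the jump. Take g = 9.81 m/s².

V₁ = 16.9 m/s

V₂ = q/y₂ = 7.12/4.75 = 1.50 m/s; Fr₂ = V₂/√(g·y₂) = 0.220.
The Bélanger relation is symmetric: y₁/y₂ = ½[√(1 + 8Fr₂²) − 1] = ½[√1.386 − 1] = 0.0886.
y₁ = 0.0886 × 4.75 = 0.421 m.
V₁ = q/y₁ = 7.12/0.421 = 16.9 m/s.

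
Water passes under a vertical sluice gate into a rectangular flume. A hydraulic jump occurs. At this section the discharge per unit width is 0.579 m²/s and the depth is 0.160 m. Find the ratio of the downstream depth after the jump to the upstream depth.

V₁ = q/y₁ = 0.579/0.160 = 3.62 m/s. Fr₁ = V₁/√(g·y₁) = 3.62/√(9.81×0.160) = 2.89.
Sequent-depth ratio: y₂/y₁ = ½[√(1 + 8Fr₁²) − 1] = ½[√67.74 − 1] = 3.62.

y₂/y₁ = 3.62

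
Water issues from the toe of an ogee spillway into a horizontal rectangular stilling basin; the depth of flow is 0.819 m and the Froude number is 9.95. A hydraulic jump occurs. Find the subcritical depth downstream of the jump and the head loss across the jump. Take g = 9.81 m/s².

y₂ = 11.1 m; ΔE = 30.0 m

Fr₁ = 9.95 (given).
Sequent-depth ratio: y₂/y₁ = ½[√(1 + 8Fr₁²) − 1] = ½[√793.0 − 1] = 13.6.
y₂ = 13.6 × 0.819 = 11.1 m.
V₁ = Fr₁·√(g·y₁) = 9.95×√(9.81×0.819) = 28.2 m/s; q = V₁·y₁ = 23.1 m²/s. V₂ = q/y₂ = 23.1/11.1 = 2.08 m/s. E₁ = y₁ + V₁²/2g = 41.4 m; E₂ = y₂ + V₂²/2g = 11.3 m. ΔE = E₁ − E₂ = 30.0 m.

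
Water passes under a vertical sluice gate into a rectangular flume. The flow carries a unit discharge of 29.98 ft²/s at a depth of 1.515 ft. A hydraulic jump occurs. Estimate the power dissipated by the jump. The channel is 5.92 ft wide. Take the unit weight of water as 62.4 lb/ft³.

V₁ = q/y₁ = 29.98/1.515 = 19.79 ft/s. Fr₁ = V₁/√(g·y₁) = 19.79/√(32.2×1.515) = 2.833.
Sequent-depth ratio: y₂/y₁ = ½[√(1 + 8Fr₁²) − 1] = ½[√65.218 − 1] = 3.538.
y₂ = 3.538 × 1.515 = 5.360 ft.
V₂ = q/y₂ = 29.98/5.360 = 5.593 ft/s. E₁ = y₁ + V₁²/2g = 7.596 ft; E₂ = y₂ + V₂²/2g = 5.846 ft. ΔE = E₁ − E₂ = 1.750 ft.
Q = q·b = 29.98 × 5.92 = 177.5 cfs. P = γ·Q·ΔE/550 = 62.4 × 177.5 × 1.750 / 550 = 35.24 hp.

P = 35.24 hp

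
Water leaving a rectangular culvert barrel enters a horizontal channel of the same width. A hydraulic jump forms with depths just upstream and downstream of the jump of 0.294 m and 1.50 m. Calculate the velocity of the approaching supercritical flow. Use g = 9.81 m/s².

V₁ = 6.70 m/s

For a rectangular channel the momentum equation gives q² = ½·g·y₁·y₂·(y₁ + y₂) = ½×9.81×0.294×1.50×1.79 = 3.88.
q = √3.88 = 1.97 m²/s.
V₁ = q/y₁ = 1.97/0.294 = 6.70 m/s.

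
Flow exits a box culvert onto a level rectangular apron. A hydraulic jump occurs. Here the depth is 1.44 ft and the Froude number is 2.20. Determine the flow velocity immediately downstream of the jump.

Fr₁ = 2.20 (given).
Sequent-depth ratio: y₂/y₁ = ½[√(1 + 8Fr₁²) − 1] = ½[√39.72 − 1] = 2.65.
y₂ = 2.65 × 1.44 = 3.82 ft.
V₁ = Fr₁·√(g·y₁) = 2.20×√(32.2×1.44) = 15.0 ft/s; q = V₁·y₁ = 21.6 ft²/s.
V₂ = q/y₂ = 21.6/3.82 = 5.65 ft/s.

V₂ = 5.65 ft/s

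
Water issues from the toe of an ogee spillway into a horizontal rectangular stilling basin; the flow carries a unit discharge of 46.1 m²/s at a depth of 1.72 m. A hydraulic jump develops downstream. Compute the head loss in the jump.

ΔE = 22.8 m

V₁ = q/y₁ = 46.1/1.72 = 26.8 m/s. Fr₁ = V₁/√(g·y₁) = 26.8/√(9.81×1.72) = 6.52.
By Bélanger, y₂/y₁ = ½[√(1 + 8Fr₁²) − 1] = ½[√341.6 − 1] = 8.74.
y₂ = 8.74 × 1.72 = 15.0 m.
Head loss: ΔE = (y₂ − y₁)³/(4y₁y₂) = (15.0 − 1.72)³/(4×1.72×15.0) = 2360/103 = 22.8 m.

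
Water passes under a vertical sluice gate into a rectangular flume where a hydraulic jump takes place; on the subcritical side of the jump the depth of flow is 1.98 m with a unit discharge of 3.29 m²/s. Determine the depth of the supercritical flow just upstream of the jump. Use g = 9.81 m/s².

y₁ = 0.457 m

V₂ = q/y₂ = 3.29/1.98 = 1.66 m/s; Fr₂ = V₂/√(g·y₂) = 0.377.
The Bélanger relation is symmetric: y₁/y₂ = ½[√(1 + 8Fr₂²) − 1] = ½[√2.137 − 1] = 0.231.
y₁ = 0.231 × 1.98 = 0.457 m.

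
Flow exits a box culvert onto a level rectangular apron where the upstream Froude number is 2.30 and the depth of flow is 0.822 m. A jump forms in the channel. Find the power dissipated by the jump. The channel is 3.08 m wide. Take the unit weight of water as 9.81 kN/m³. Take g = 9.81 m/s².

Fr₁ = 2.30 (given).
Sequent-depth ratio: y₂/y₁ = ½[√(1 + 8Fr₁²) − 1] = ½[√43.32 − 1] = 2.79.
y₂ = 2.79 × 0.822 = 2.29 m.
V₁ = Fr₁·√(g·y₁) = 2.30×√(9.81×0.822) = 6.53 m/s; q = V₁·y₁ = 5.37 m²/s. V₂ = q/y₂ = 5.37/2.29 = 2.34 m/s. E₁ = y₁ + V₁²/2g = 3.00 m; E₂ = y₂ + V₂²/2g = 2.57 m. ΔE = E₁ − E₂ = 0.423 m.
Q = q·b = 5.37 × 3.08 = 16.5 m³/s. P = γ·Q·ΔE = 9.81 × 16.5 × 0.423 = 68.6 kW.

P = 68.6 kW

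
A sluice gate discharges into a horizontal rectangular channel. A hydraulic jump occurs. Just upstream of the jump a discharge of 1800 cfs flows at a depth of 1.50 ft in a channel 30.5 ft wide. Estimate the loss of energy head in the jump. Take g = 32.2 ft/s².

ΔE = 13.8 ft

q = Q/b = 1800/30.5 = 59.0 ft²/s; V₁ = q/y₁ = 39.3 ft/s. Fr₁ = V₁/√(g·y₁) = 5.66.
By Bélanger, y₂/y₁ = ½[√(1 + 8Fr₁²) − 1] = ½[√257.4 − 1] = 7.52.
y₂ = 7.52 × 1.50 = 11.3 ft.
V₂ = q/y₂ = 59.0/11.3 = 5.23 ft/s. E₁ = y₁ + V₁²/2g = 25.5 ft; E₂ = y₂ + V₂²/2g = 11.7 ft. ΔE = E₁ − E₂ = 13.8 ft.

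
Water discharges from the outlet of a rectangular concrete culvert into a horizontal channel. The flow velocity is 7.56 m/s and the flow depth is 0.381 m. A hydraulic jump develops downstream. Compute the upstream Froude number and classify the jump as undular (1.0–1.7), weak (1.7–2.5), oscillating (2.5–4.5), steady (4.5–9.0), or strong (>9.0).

Fr₁ = V₁/√(g·y₁) = 7.56/√(9.81×0.381) = 3.91.
Fr₁ = 3.91 lies in the oscillating range.

Fr₁ = 3.91; oscillating jump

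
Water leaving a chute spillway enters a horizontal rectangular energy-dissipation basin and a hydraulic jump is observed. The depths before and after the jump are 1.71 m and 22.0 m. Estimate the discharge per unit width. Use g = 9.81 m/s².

q = 66.1 m²/s

For a rectangular channel the momentum equation gives q² = ½·g·y₁·y₂·(y₁ + y₂) = ½×9.81×1.71×22.0×23.7 = 4375.
q = √4375 = 66.1 m²/s.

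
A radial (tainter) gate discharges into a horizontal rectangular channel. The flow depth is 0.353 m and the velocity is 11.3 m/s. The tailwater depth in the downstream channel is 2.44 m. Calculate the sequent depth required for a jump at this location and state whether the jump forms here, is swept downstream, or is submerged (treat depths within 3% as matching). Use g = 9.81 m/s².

y₂ = 2.86 m; the jump is swept downstream

Fr₁ = V₁/√(g·y₁) = 11.3/√(9.81×0.353) = 6.07.
From the momentum equation for a rectangular channel, y₂/y₁ = ½[√(1 + 8Fr₁²) − 1] = ½[√296.0 − 1] = 8.10.
y₂ = 8.10 × 0.353 = 2.86 m.
Tailwater y_tw = 2.44 m: y_tw < y₂, so the jump is swept downstream.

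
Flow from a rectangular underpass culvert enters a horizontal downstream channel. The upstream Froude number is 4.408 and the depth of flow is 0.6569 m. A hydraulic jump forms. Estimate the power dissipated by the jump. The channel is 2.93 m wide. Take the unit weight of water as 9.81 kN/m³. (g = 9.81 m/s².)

P = 647.9 kW

Fr₁ = 4.408 (given).
Conjugate-depth relation: y₂/y₁ = ½[√(1 + 8Fr₁²) − 1] = ½[√156.44 − 1] = 5.754.
y₂ = 5.754 × 0.6569 = 3.780 m.
V₁ = Fr₁·√(g·y₁) = 4.408×√(9.81×0.6569) = 11.19 m/s; q = V₁·y₁ = 7.351 m²/s. V₂ = q/y₂ = 7.351/3.780 = 1.945 m/s. E₁ = y₁ + V₁²/2g = 7.039 m; E₂ = y₂ + V₂²/2g = 3.972 m. ΔE = E₁ − E₂ = 3.066 m.
Q = q·b = 7.351 × 2.93 = 21.54 m³/s. P = γ·Q·ΔE = 9.81 × 21.54 × 3.066 = 647.9 kW.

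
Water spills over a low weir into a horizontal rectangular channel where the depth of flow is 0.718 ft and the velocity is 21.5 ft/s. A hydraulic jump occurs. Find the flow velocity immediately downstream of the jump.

Fr₁ = V₁/√(g·y₁) = 21.5/√(32.2×0.718) = 4.47.
Sequent-depth ratio: y₂/y₁ = ½[√(1 + 8Fr₁²) − 1] = ½[√161.0 − 1] = 5.84.
y₂ = 5.84 × 0.718 = 4.20 ft.
q = V₁·y₁ = 21.5 × 0.718 = 15.4 ft²/s.
V₂ = q/y₂ = 15.4/4.20 = 3.68 ft/s.

V₂ = 3.68 ft/s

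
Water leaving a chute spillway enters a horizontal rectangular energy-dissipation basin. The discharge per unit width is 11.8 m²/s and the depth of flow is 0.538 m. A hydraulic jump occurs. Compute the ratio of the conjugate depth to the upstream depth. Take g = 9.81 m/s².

y₂/y₁ = 13.0

V₁ = q/y₁ = 11.8/0.538 = 21.9 m/s. Fr₁ = V₁/√(g·y₁) = 21.9/√(9.81×0.538) = 9.55.
Sequent-depth ratio: y₂/y₁ = ½[√(1 + 8Fr₁²) − 1] = ½[√730.2 − 1] = 13.0.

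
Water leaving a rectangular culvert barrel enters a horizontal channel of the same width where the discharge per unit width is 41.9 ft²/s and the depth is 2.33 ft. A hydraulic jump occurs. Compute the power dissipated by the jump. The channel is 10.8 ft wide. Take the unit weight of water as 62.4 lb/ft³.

P = 39.0 hp

V₁ = q/y₁ = 41.9/2.33 = 18.0 ft/s. Fr₁ = V₁/√(g·y₁) = 18.0/√(32.2×2.33) = 2.08.
Bélanger equation: y₂/y₁ = ½[√(1 + 8Fr₁²) − 1] = ½[√35.48 − 1] = 2.48.
y₂ = 2.48 × 2.33 = 5.77 ft.
V₂ = q/y₂ = 41.9/5.77 = 7.26 ft/s. E₁ = y₁ + V₁²/2g = 7.35 ft; E₂ = y₂ + V₂²/2g = 6.59 ft. ΔE = E₁ − E₂ = 0.759 ft.
Q = q·b = 41.9 × 10.8 = 453 cfs. P = γ·Q·ΔE/550 = 62.4 × 453 × 0.759 / 550 = 39.0 hp.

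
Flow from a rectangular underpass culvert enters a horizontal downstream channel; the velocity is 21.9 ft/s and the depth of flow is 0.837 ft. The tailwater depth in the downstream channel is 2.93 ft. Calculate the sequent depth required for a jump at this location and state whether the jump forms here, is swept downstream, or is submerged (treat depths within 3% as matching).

Fr₁ = V₁/√(g·y₁) = 21.9/√(32.2×0.837) = 4.22.
From the momentum equation for a rectangular channel, y₂/y₁ = ½[√(1 + 8Fr₁²) − 1] = ½[√143.4 − 1] = 5.49.
y₂ = 5.49 × 0.837 = 4.59 ft.
Tailwater y_tw = 2.93 ft: y_tw < y₂, so the jump is swept downstream.

y₂ = 4.59 ft; the jump is swept downstream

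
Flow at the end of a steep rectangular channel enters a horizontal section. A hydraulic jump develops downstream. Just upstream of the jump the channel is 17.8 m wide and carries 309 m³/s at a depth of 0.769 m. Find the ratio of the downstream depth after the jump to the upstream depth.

q = Q/b = 309/17.8 = 17.4 m²/s; V₁ = q/y₁ = 22.6 m/s. Fr₁ = V₁/√(g·y₁) = 8.22.
Bélanger equation: y₂/y₁ = ½[√(1 + 8Fr₁²) − 1] = ½[√541.4 − 1] = 11.1.

y₂/y₁ = 11.1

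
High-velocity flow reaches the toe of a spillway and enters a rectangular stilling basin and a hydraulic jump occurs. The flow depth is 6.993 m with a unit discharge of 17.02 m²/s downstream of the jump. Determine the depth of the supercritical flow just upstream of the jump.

V₂ = q/y₂ = 17.02/6.993 = 2.434 m/s; Fr₂ = V₂/√(g·y₂) = 0.2939.
Applying the sequent-depth relation in reverse, y₁/y₂ = ½[√(1 + 8Fr₂²) − 1] = ½[√1.6908 − 1] = 0.1502.
y₁ = 0.1502 × 6.993 = 1.050 m.

y₁ = 1.050 m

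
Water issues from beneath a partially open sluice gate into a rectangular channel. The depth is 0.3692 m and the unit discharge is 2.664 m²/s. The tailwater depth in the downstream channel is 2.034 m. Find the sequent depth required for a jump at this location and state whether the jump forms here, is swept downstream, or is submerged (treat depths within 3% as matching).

y₂ = 1.804 m; the jump is submerged

V₁ = q/y₁ = 2.664/0.3692 = 7.216 m/s. Fr₁ = V₁/√(g·y₁) = 7.216/√(9.81×0.3692) = 3.791.
By Bélanger, y₂/y₁ = ½[√(1 + 8Fr₁²) − 1] = ½[√116.00 − 1] = 4.885.
y₂ = 4.885 × 0.3692 = 1.804 m.
Tailwater y_tw = 2.034 m: y_tw > y₂, so the jump is submerged.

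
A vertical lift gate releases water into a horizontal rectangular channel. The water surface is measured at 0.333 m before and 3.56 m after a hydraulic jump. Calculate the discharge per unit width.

For a rectangular channel the momentum equation gives q² = ½·g·y₁·y₂·(y₁ + y₂) = ½×9.81×0.333×3.56×3.89 = 22.6.
q = √22.6 = 4.76 m²/s.

q = 4.76 m²/s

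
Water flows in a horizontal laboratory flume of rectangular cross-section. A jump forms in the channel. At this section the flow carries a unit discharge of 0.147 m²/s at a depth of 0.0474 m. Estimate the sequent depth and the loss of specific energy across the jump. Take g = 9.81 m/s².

y₂ = 0.282 m; ΔE = 0.242 m

V₁ = q/y₁ = 0.147/0.0474 = 3.10 m/s. Fr₁ = V₁/√(g·y₁) = 3.10/√(9.81×0.0474) = 4.55.
Sequent-depth ratio: y₂/y₁ = ½[√(1 + 8Fr₁²) − 1] = ½[√166.5 − 1] = 5.95.
y₂ = 5.95 × 0.0474 = 0.282 m.
Head loss: ΔE = (y₂ − y₁)³/(4y₁y₂) = (0.282 − 0.0474)³/(4×0.0474×0.282) = 0.0129/0.0535 = 0.242 m.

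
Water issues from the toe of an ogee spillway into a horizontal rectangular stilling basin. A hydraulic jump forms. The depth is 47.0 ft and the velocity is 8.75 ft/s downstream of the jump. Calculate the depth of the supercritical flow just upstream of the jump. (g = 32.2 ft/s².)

y₁ = 4.35 ft

Fr₂ = V₂/√(g·y₂) = 8.75/√(32.2×47.0) = 0.225.
Since the conjugate-depth ratio holds either way, y₁/y₂ = ½[√(1 + 8Fr₂²) − 1] = ½[√1.405 − 1] = 0.0926.
y₁ = 0.0926 × 47.0 = 4.35 ft.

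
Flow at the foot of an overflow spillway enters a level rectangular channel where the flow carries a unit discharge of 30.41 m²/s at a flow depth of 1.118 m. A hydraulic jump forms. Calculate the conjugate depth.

V₁ = q/y₁ = 30.41/1.118 = 27.20 m/s. Fr₁ = V₁/√(g·y₁) = 27.20/√(9.81×1.118) = 8.213.
From the momentum equation for a rectangular channel, y₂/y₁ = ½[√(1 + 8Fr₁²) − 1] = ½[√540.67 − 1] = 11.13.
y₂ = 11.13 × 1.118 = 12.44 m.

y₂ = 12.44 m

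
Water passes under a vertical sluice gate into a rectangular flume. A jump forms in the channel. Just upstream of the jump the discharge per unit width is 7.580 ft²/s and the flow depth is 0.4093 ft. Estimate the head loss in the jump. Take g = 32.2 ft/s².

V₁ = q/y₁ = 7.580/0.4093 = 18.52 ft/s. Fr₁ = V₁/√(g·y₁) = 18.52/√(32.2×0.4093) = 5.101.
Conjugate-depth relation: y₂/y₁ = ½[√(1 + 8Fr₁²) − 1] = ½[√209.18 − 1] = 6.732.
y₂ = 6.732 × 0.4093 = 2.755 ft.
Head loss: ΔE = (y₂ − y₁)³/(4y₁y₂) = (2.755 − 0.4093)³/(4×0.4093×2.755) = 12.91/4.511 = 2.862 ft.

ΔE = 2.862 ft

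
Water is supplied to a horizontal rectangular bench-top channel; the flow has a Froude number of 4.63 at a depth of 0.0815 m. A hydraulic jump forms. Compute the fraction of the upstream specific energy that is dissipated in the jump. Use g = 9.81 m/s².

ΔE/E₁ = 0.457 (45.7%)

Fr₁ = 4.63 (given).
Conjugate-depth relation: y₂/y₁ = ½[√(1 + 8Fr₁²) − 1] = ½[√172.5 − 1] = 6.07.
y₂ = 6.07 × 0.0815 = 0.494 m.
E₁ = y₁(1 + Fr₁²/2) = 0.0815×(1 + 4.63²/2) = 0.955 m. ΔE = (y₂ − y₁)³/(4y₁y₂) = 0.437 m. ΔE/E₁ = 0.437/0.955 = 0.457.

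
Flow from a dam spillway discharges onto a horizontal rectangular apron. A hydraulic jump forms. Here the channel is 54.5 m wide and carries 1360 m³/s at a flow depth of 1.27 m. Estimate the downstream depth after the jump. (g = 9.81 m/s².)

y₂ = 9.38 m

q = Q/b = 1360/54.5 = 25.0 m²/s; V₁ = q/y₁ = 19.6 m/s. Fr₁ = V₁/√(g·y₁) = 5.57.
Sequent-depth ratio: y₂/y₁ = ½[√(1 + 8Fr₁²) − 1] = ½[√248.9 − 1] = 7.39.
y₂ = 7.39 × 1.27 = 9.38 m.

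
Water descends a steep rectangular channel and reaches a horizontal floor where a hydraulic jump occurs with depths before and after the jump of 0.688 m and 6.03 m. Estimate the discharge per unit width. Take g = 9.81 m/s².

For a rectangular channel the momentum equation gives q² = ½·g·y₁·y₂·(y₁ + y₂) = ½×9.81×0.688×6.03×6.72 = 137.
q = √137 = 11.7 m²/s.

q = 11.7 m²/s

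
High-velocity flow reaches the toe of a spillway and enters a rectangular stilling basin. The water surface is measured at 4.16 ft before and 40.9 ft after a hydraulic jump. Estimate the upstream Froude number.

Fr₁ = 7.30

For a rectangular channel the momentum equation gives q² = ½·g·y₁·y₂·(y₁ + y₂) = ½×32.2×4.16×40.9×45.1 = 123434.
q = √123434 = 351 ft²/s.
V₁ = q/y₁ = 84.5 ft/s; Fr₁ = V₁/√(g·y₁) = 7.30.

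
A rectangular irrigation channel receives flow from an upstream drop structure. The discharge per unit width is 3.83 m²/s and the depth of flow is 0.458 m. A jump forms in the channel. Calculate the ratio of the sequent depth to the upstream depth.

V₁ = q/y₁ = 3.83/0.458 = 8.36 m/s. Fr₁ = V₁/√(g·y₁) = 8.36/√(9.81×0.458) = 3.95.
From the momentum equation for a rectangular channel, y₂/y₁ = ½[√(1 + 8Fr₁²) − 1] = ½[√125.5 − 1] = 5.10.

y₂/y₁ = 5.10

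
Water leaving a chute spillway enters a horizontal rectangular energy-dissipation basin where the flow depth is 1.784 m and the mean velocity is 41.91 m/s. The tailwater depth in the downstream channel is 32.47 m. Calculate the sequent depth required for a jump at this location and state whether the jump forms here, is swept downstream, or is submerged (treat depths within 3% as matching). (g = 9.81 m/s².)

Fr₁ = V₁/√(g·y₁) = 41.91/√(9.81×1.784) = 10.02.
Sequent-depth ratio: y₂/y₁ = ½[√(1 + 8Fr₁²) − 1] = ½[√803.90 − 1] = 13.68.
y₂ = 13.68 × 1.784 = 24.40 m.
Tailwater y_tw = 32.47 m: y_tw > y₂, so the jump is submerged.

y₂ = 24.40 m; the jump is submerged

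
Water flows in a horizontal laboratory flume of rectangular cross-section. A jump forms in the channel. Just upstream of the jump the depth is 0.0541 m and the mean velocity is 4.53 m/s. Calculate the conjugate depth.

Fr₁ = V₁/√(g·y₁) = 4.53/√(9.81×0.0541) = 6.22.
From the momentum equation for a rectangular channel, y₂/y₁ = ½[√(1 + 8Fr₁²) − 1] = ½[√310.3 − 1] = 8.31.
y₂ = 8.31 × 0.0541 = 0.449 m.

y₂ = 0.449 m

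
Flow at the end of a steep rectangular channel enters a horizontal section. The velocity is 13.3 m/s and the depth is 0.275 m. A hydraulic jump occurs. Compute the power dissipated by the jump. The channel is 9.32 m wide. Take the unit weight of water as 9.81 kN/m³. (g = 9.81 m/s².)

Fr₁ = V₁/√(g·y₁) = 13.3/√(9.81×0.275) = 8.10.
Conjugate-depth relation: y₂/y₁ = ½[√(1 + 8Fr₁²) − 1] = ½[√525.6 − 1] = 11.0.
y₂ = 11.0 × 0.275 = 3.01 m.
q = V₁·y₁ = 13.3 × 0.275 = 3.66 m²/s. V₂ = q/y₂ = 3.66/3.01 = 1.21 m/s. E₁ = y₁ + V₁²/2g = 9.29 m; E₂ = y₂ + V₂²/2g = 3.09 m. ΔE = E₁ − E₂ = 6.20 m.
Q = q·b = 3.66 × 9.32 = 34.1 m³/s. P = γ·Q·ΔE = 9.81 × 34.1 × 6.20 = 2074 kW.

P = 2074 kW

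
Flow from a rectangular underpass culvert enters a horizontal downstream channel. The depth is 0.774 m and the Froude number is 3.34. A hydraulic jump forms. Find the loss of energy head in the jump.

ΔE = 1.56 m

Fr₁ = 3.34 (given).
Bélanger equation: y₂/y₁ = ½[√(1 + 8Fr₁²) − 1] = ½[√90.24 − 1] = 4.25.
y₂ = 4.25 × 0.774 = 3.29 m.
V₁ = Fr₁·√(g·y₁) = 3.34×√(9.81×0.774) = 9.20 m/s; q = V₁·y₁ = 7.12 m²/s. V₂ = q/y₂ = 7.12/3.29 = 2.17 m/s. E₁ = y₁ + V₁²/2g = 5.09 m; E₂ = y₂ + V₂²/2g = 3.53 m. ΔE = E₁ − E₂ = 1.56 m.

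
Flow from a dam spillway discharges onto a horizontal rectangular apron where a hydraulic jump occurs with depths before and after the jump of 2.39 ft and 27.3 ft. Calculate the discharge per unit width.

For a rectangular channel the momentum equation gives q² = ½·g·y₁·y₂·(y₁ + y₂) = ½×32.2×2.39×27.3×29.7 = 31189.
q = √31189 = 177 ft²/s.

q = 177 ft²/s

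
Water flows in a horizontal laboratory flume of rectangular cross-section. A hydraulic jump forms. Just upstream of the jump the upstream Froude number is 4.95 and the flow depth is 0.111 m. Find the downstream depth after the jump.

y₂ = 0.724 m

Fr₁ = 4.95 (given).
From the momentum equation for a rectangular channel, y₂/y₁ = ½[√(1 + 8Fr₁²) − 1] = ½[√197.0 − 1] = 6.52.
y₂ = 6.52 × 0.111 = 0.724 m.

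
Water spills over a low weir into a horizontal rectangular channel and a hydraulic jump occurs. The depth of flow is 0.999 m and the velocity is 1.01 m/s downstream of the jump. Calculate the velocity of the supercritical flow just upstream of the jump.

V₁ = 5.71 m/s

Fr₂ = V₂/√(g·y₂) = 1.01/√(9.81×0.999) = 0.323.
From the momentum equation (using Fr₂), y₁/y₂ = ½[√(1 + 8Fr₂²) − 1] = ½[√1.833 − 1] = 0.177.
y₁ = 0.177 × 0.999 = 0.177 m.
V₁ = q/y₁ = 1.01/0.177 = 5.71 m/s.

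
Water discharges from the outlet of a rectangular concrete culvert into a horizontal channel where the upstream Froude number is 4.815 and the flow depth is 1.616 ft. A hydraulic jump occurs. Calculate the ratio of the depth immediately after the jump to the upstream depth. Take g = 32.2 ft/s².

y₂/y₁ = 6.328

Fr₁ = 4.815 (given).
By Bélanger, y₂/y₁ = ½[√(1 + 8Fr₁²) − 1] = ½[√186.47 − 1] = 6.328.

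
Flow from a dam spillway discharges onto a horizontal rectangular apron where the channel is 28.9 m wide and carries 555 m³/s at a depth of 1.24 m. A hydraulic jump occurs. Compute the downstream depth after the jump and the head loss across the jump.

y₂ = 7.19 m; ΔE = 5.91 m

q = Q/b = 555/28.9 = 19.2 m²/s; V₁ = q/y₁ = 15.5 m/s. Fr₁ = V₁/√(g·y₁) = 4.44.
Conjugate-depth relation: y₂/y₁ = ½[√(1 + 8Fr₁²) − 1] = ½[√158.7 − 1] = 5.80.
y₂ = 5.80 × 1.24 = 7.19 m.
V₂ = q/y₂ = 19.2/7.19 = 2.67 m/s. E₁ = y₁ + V₁²/2g = 13.5 m; E₂ = y₂ + V₂²/2g = 7.55 m. ΔE = E₁ − E₂ = 5.91 m.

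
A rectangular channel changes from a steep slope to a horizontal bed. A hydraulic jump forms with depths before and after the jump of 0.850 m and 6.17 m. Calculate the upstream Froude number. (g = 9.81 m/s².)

Fr₁ = 5.47

For a rectangular channel the momentum equation gives q² = ½·g·y₁·y₂·(y₁ + y₂) = ½×9.81×0.850×6.17×7.02 = 181.
q = √181 = 13.4 m²/s.
V₁ = q/y₁ = 15.8 m/s; Fr₁ = V₁/√(g·y₁) = 5.47.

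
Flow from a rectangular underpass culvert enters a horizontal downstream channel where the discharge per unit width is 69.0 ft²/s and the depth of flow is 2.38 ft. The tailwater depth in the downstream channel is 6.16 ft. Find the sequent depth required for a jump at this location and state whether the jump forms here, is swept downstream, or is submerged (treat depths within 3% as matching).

V₁ = q/y₁ = 69.0/2.38 = 29.0 ft/s. Fr₁ = V₁/√(g·y₁) = 29.0/√(32.2×2.38) = 3.31.
Conjugate-depth relation: y₂/y₁ = ½[√(1 + 8Fr₁²) − 1] = ½[√88.74 − 1] = 4.21.
y₂ = 4.21 × 2.38 = 10.0 ft.
Tailwater y_tw = 6.16 ft: y_tw < y₂, so the jump is swept downstream.

y₂ = 10.0 ft; the jump is swept downstream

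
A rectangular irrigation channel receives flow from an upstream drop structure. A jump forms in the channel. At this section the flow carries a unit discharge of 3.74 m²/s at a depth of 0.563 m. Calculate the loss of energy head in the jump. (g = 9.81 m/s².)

ΔE = 0.645 m

V₁ = q/y₁ = 3.74/0.563 = 6.64 m/s. Fr₁ = V₁/√(g·y₁) = 6.64/√(9.81×0.563) = 2.83.
By Bélanger, y₂/y₁ = ½[√(1 + 8Fr₁²) − 1] = ½[√64.92 − 1] = 3.53.
y₂ = 3.53 × 0.563 = 1.99 m.
Head loss: ΔE = (y₂ − y₁)³/(4y₁y₂) = (1.99 − 0.563)³/(4×0.563×1.99) = 2.89/4.47 = 0.645 m.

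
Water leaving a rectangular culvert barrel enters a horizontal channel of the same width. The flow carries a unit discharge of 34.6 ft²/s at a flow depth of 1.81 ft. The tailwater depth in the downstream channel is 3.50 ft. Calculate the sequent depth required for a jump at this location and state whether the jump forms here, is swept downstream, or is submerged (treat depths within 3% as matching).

y₂ = 5.57 ft; the jump is swept downstream

V₁ = q/y₁ = 34.6/1.81 = 19.1 ft/s. Fr₁ = V₁/√(g·y₁) = 19.1/√(32.2×1.81) = 2.50.
From the momentum equation for a rectangular channel, y₂/y₁ = ½[√(1 + 8Fr₁²) − 1] = ½[√51.16 − 1] = 3.08.
y₂ = 3.08 × 1.81 = 5.57 ft.
Tailwater y_tw = 3.50 ft: y_tw < y₂, so the jump is swept downstream.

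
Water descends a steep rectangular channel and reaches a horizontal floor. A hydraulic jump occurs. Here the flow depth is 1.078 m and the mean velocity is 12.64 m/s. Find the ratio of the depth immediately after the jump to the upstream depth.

y₂/y₁ = 5.020

Fr₁ = V₁/√(g·y₁) = 12.64/√(9.81×1.078) = 3.887.
Bélanger equation: y₂/y₁ = ½[√(1 + 8Fr₁²) − 1] = ½[√121.86 − 1] = 5.020.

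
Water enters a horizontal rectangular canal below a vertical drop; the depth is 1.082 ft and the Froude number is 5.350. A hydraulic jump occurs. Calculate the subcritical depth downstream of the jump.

Fr₁ = 5.350 (given).
Sequent-depth ratio: y₂/y₁ = ½[√(1 + 8Fr₁²) − 1] = ½[√229.98 − 1] = 7.083.
y₂ = 7.083 × 1.082 = 7.663 ft.

y₂ = 7.663 ft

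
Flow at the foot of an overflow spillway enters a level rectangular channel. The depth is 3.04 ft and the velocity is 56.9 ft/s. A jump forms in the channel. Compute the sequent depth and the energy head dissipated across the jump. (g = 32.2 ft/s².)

Fr₁ = V₁/√(g·y₁) = 56.9/√(32.2×3.04) = 5.75.
Bélanger equation: y₂/y₁ = ½[√(1 + 8Fr₁²) − 1] = ½[√265.6 − 1] = 7.65.
y₂ = 7.65 × 3.04 = 23.3 ft.
Head loss: ΔE = (y₂ − y₁)³/(4y₁y₂) = (23.3 − 3.04)³/(4×3.04×23.3) = 8257/283 = 29.2 ft.

y₂ = 23.3 ft; ΔE = 29.2 ft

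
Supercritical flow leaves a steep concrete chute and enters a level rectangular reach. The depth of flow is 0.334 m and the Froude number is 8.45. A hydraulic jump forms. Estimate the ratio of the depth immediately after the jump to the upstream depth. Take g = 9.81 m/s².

Fr₁ = 8.45 (given).
By Bélanger, y₂/y₁ = ½[√(1 + 8Fr₁²) − 1] = ½[√572.2 − 1] = 11.5.

y₂/y₁ = 11.5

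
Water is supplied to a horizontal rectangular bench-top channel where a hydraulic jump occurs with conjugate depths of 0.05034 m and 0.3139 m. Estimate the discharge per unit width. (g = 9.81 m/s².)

q = 0.1680 m²/s

For a rectangular channel the momentum equation gives q² = ½·g·y₁·y₂·(y₁ + y₂) = ½×9.81×0.05034×0.3139×0.3642 = 0.02823.
q = √0.02823 = 0.1680 m²/s.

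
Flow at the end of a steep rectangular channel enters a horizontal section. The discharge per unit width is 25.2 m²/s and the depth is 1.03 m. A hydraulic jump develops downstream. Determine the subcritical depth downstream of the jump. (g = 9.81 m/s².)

V₁ = q/y₁ = 25.2/1.03 = 24.5 m/s. Fr₁ = V₁/√(g·y₁) = 24.5/√(9.81×1.03) = 7.70.
From the momentum equation for a rectangular channel, y₂/y₁ = ½[√(1 + 8Fr₁²) − 1] = ½[√474.9 − 1] = 10.4.
y₂ = 10.4 × 1.03 = 10.7 m.

y₂ = 10.7 m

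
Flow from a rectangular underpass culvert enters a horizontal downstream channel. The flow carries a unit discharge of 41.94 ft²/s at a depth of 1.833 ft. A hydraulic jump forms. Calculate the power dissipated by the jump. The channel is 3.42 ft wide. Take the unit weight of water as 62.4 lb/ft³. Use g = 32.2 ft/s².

P = 41.06 hp

V₁ = q/y₁ = 41.94/1.833 = 22.88 ft/s. Fr₁ = V₁/√(g·y₁) = 22.88/√(32.2×1.833) = 2.978.
Conjugate-depth relation: y₂/y₁ = ½[√(1 + 8Fr₁²) − 1] = ½[√71.958 − 1] = 3.741.
y₂ = 3.741 × 1.833 = 6.858 ft.
V₂ = q/y₂ = 41.94/6.858 = 6.115 ft/s. E₁ = y₁ + V₁²/2g = 9.962 ft; E₂ = y₂ + V₂²/2g = 7.439 ft. ΔE = E₁ − E₂ = 2.523 ft.
Q = q·b = 41.94 × 3.42 = 143.4 cfs. P = γ·Q·ΔE/550 = 62.4 × 143.4 × 2.523 / 550 = 41.06 hp.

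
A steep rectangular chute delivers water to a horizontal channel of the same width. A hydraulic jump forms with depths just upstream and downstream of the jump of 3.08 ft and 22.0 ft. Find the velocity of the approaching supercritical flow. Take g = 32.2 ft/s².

For a rectangular channel the momentum equation gives q² = ½·g·y₁·y₂·(y₁ + y₂) = ½×32.2×3.08×22.0×25.1 = 27361.
q = √27361 = 165 ft²/s.
V₁ = q/y₁ = 165/3.08 = 53.7 ft/s.

V₁ = 53.7 ft/s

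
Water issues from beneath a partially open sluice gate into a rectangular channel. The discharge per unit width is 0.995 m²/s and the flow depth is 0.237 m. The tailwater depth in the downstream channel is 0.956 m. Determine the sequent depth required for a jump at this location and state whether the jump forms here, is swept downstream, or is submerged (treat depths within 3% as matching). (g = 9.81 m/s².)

y₂ = 0.812 m; the jump is submerged

V₁ = q/y₁ = 0.995/0.237 = 4.20 m/s. Fr₁ = V₁/√(g·y₁) = 4.20/√(9.81×0.237) = 2.75.
From the momentum equation for a rectangular channel, y₂/y₁ = ½[√(1 + 8Fr₁²) − 1] = ½[√61.65 − 1] = 3.43.
y₂ = 3.43 × 0.237 = 0.812 m.
Tailwater y_tw = 0.956 m: y_tw > y₂, so the jump is submerged.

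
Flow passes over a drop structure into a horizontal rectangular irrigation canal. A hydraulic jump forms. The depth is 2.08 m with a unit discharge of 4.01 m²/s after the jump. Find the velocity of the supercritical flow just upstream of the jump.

V₁ = 6.79 m/s

V₂ = q/y₂ = 4.01/2.08 = 1.93 m/s; Fr₂ = V₂/√(g·y₂) = 0.427.
Since the conjugate-depth ratio holds either way, y₁/y₂ = ½[√(1 + 8Fr₂²) − 1] = ½[√2.457 − 1] = 0.284.
y₁ = 0.284 × 2.08 = 0.590 m.
V₁ = q/y₁ = 4.01/0.590 = 6.79 m/s.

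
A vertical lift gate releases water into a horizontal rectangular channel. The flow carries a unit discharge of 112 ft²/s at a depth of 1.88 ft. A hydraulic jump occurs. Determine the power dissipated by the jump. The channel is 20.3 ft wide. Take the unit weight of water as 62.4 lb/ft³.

V₁ = q/y₁ = 112/1.88 = 59.6 ft/s. Fr₁ = V₁/√(g·y₁) = 59.6/√(32.2×1.88) = 7.66.
Sequent-depth ratio: y₂/y₁ = ½[√(1 + 8Fr₁²) − 1] = ½[√470.0 − 1] = 10.3.
y₂ = 10.3 × 1.88 = 19.4 ft.
Head loss: ΔE = (y₂ − y₁)³/(4y₁y₂) = (19.4 − 1.88)³/(4×1.88×19.4) = 5414/146 = 37.0 ft.
Q = q·b = 112 × 20.3 = 2274 cfs. P = γ·Q·ΔE/550 = 62.4 × 2274 × 37.0 / 550 = 9553 hp.

P = 9553 hp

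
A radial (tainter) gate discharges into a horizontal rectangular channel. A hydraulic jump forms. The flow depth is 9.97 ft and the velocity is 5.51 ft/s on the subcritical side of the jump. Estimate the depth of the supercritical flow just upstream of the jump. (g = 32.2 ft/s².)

Fr₂ = V₂/√(g·y₂) = 5.51/√(32.2×9.97) = 0.308.
The Bélanger relation is symmetric: y₁/y₂ = ½[√(1 + 8Fr₂²) − 1] = ½[√1.757 − 1] = 0.163.
y₁ = 0.163 × 9.97 = 1.62 ft.

y₁ = 1.62 ft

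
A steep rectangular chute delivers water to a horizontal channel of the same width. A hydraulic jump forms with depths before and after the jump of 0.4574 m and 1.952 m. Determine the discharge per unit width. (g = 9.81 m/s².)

For a rectangular channel the momentum equation gives q² = ½·g·y₁·y₂·(y₁ + y₂) = ½×9.81×0.4574×1.952×2.409 = 10.55.
q = √10.55 = 3.248 m²/s.

q = 3.248 m²/s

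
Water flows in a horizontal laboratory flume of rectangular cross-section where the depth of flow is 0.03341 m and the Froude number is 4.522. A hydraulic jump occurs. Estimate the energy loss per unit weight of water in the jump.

Fr₁ = 4.522 (given).
Conjugate-depth relation: y₂/y₁ = ½[√(1 + 8Fr₁²) − 1] = ½[√164.59 − 1] = 5.915.
y₂ = 5.915 × 0.03341 = 0.1976 m.
Head loss: ΔE = (y₂ − y₁)³/(4y₁y₂) = (0.1976 − 0.03341)³/(4×0.03341×0.1976) = 0.004427/0.02641 = 0.1676 m.

ΔE = 0.1676 m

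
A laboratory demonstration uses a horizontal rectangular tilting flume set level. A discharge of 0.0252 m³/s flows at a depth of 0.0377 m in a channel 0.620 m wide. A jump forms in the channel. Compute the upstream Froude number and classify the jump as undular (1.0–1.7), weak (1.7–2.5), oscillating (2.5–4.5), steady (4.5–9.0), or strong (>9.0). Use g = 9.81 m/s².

Fr₁ = 1.77; weak jump

q = Q/b = 0.0252/0.620 = 0.0406 m²/s; V₁ = q/y₁ = 1.08 m/s. Fr₁ = V₁/√(g·y₁) = 1.77.
Fr₁ = 1.77 lies in the weak range.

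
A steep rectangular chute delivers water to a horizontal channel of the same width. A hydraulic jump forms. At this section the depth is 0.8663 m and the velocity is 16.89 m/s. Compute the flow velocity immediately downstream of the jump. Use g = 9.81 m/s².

Fr₁ = V₁/√(g·y₁) = 16.89/√(9.81×0.8663) = 5.794.
Conjugate-depth relation: y₂/y₁ = ½[√(1 + 8Fr₁²) − 1] = ½[√269.54 − 1] = 7.709.
y₂ = 7.709 × 0.8663 = 6.678 m.
q = V₁·y₁ = 16.89 × 0.8663 = 14.63 m²/s.
V₂ = q/y₂ = 14.63/6.678 = 2.191 m/s.

V₂ = 2.191 m/s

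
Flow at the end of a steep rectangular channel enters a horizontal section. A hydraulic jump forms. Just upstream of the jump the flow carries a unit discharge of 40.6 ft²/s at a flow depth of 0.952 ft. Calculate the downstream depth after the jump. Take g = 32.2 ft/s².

V₁ = q/y₁ = 40.6/0.952 = 42.6 ft/s. Fr₁ = V₁/√(g·y₁) = 42.6/√(32.2×0.952) = 7.70.
Conjugate-depth relation: y₂/y₁ = ½[√(1 + 8Fr₁²) − 1] = ½[√475.7 − 1] = 10.4.
y₂ = 10.4 × 0.952 = 9.91 ft.

y₂ = 9.91 ft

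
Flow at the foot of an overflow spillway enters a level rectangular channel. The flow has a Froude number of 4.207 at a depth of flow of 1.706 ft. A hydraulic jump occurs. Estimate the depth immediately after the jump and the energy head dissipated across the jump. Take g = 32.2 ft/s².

Fr₁ = 4.207 (given).
By Bélanger, y₂/y₁ = ½[√(1 + 8Fr₁²) − 1] = ½[√142.59 − 1] = 5.471.
y₂ = 5.471 × 1.706 = 9.333 ft.
V₁ = Fr₁·√(g·y₁) = 4.207×√(32.2×1.706) = 31.18 ft/s; q = V₁·y₁ = 53.19 ft²/s. V₂ = q/y₂ = 53.19/9.333 = 5.700 ft/s. E₁ = y₁ + V₁²/2g = 16.80 ft; E₂ = y₂ + V₂²/2g = 9.837 ft. ΔE = E₁ − E₂ = 6.966 ft.

y₂ = 9.333 ft; ΔE = 6.966 ft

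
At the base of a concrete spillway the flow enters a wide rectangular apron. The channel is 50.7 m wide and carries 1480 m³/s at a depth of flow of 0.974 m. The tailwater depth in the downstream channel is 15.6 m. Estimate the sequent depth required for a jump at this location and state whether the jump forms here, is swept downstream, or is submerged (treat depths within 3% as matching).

y₂ = 12.9 m; the jump is submerged

q = Q/b = 1480/50.7 = 29.2 m²/s; V₁ = q/y₁ = 30.0 m/s. Fr₁ = V₁/√(g·y₁) = 9.70.
Bélanger equation: y₂/y₁ = ½[√(1 + 8Fr₁²) − 1] = ½[√753.1 − 1] = 13.2.
y₂ = 13.2 × 0.974 = 12.9 m.
Tailwater y_tw = 15.6 m: y_tw > y₂, so the jump is submerged.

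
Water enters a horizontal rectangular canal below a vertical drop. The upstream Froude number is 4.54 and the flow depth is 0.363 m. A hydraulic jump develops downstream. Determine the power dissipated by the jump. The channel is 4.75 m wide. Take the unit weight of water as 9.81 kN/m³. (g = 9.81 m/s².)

P = 267 kW

Fr₁ = 4.54 (given).
By Bélanger, y₂/y₁ = ½[√(1 + 8Fr₁²) − 1] = ½[√165.9 − 1] = 5.94.
y₂ = 5.94 × 0.363 = 2.16 m.
Head loss: ΔE = (y₂ − y₁)³/(4y₁y₂) = (2.16 − 0.363)³/(4×0.363×2.16) = 5.77/3.13 = 1.84 m.
V₁ = Fr₁·√(g·y₁) = 4.54×√(9.81×0.363) = 8.57 m/s; q = V₁·y₁ = 3.11 m²/s. Q = q·b = 3.11 × 4.75 = 14.8 m³/s. P = γ·Q·ΔE = 9.81 × 14.8 × 1.84 = 267 kW.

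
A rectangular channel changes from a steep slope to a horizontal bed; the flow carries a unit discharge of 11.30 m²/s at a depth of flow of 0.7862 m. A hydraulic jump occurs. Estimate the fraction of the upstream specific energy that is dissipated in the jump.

V₁ = q/y₁ = 11.30/0.7862 = 14.37 m/s. Fr₁ = V₁/√(g·y₁) = 14.37/√(9.81×0.7862) = 5.175.
By Bélanger, y₂/y₁ = ½[√(1 + 8Fr₁²) − 1] = ½[√215.28 − 1] = 6.836.
y₂ = 6.836 × 0.7862 = 5.375 m.
E₁ = y₁ + V₁²/2g = 11.32 m. ΔE = (y₂ − y₁)³/(4y₁y₂) = 5.715 m. ΔE/E₁ = 5.715/11.32 = 0.505.

ΔE/E₁ = 0.505 (50.5%)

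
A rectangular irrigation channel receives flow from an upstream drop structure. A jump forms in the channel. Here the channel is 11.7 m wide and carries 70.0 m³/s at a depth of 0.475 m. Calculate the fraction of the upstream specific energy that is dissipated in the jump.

q = Q/b = 70.0/11.7 = 5.98 m²/s; V₁ = q/y₁ = 12.6 m/s. Fr₁ = V₁/√(g·y₁) = 5.83.
Conjugate-depth relation: y₂/y₁ = ½[√(1 + 8Fr₁²) − 1] = ½[√273.4 − 1] = 7.77.
y₂ = 7.77 × 0.475 = 3.69 m.
E₁ = y₁ + V₁²/2g = 8.56 m. ΔE = (y₂ − y₁)³/(4y₁y₂) = 4.74 m. ΔE/E₁ = 4.74/8.56 = 0.553.

ΔE/E₁ = 0.553 (55.3%)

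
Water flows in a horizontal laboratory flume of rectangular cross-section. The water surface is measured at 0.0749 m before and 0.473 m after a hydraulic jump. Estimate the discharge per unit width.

q = 0.309 m²/s

For a rectangular channel the momentum equation gives q² = ½·g·y₁·y₂·(y₁ + y₂) = ½×9.81×0.0749×0.473×0.548 = 0.0952.
q = √0.0952 = 0.309 m²/s.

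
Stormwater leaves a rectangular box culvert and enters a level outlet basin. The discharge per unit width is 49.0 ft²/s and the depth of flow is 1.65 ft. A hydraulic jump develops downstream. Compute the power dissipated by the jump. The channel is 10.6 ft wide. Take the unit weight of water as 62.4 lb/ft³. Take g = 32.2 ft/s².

V₁ = q/y₁ = 49.0/1.65 = 29.7 ft/s. Fr₁ = V₁/√(g·y₁) = 29.7/√(32.2×1.65) = 4.07.
Conjugate-depth relation: y₂/y₁ = ½[√(1 + 8Fr₁²) − 1] = ½[√133.8 − 1] = 5.28.
y₂ = 5.28 × 1.65 = 8.72 ft.
Head loss: ΔE = (y₂ − y₁)³/(4y₁y₂) = (8.72 − 1.65)³/(4×1.65×8.72) = 353/57.5 = 6.14 ft.
Q = q·b = 49.0 × 10.6 = 519 cfs. P = γ·Q·ΔE/550 = 62.4 × 519 × 6.14 / 550 = 362 hp.

P = 362 hp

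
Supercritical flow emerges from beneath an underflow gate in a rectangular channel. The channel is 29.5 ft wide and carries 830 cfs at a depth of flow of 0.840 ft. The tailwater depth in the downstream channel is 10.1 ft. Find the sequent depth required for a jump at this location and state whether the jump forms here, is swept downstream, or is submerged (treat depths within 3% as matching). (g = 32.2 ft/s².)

q = Q/b = 830/29.5 = 28.1 ft²/s; V₁ = q/y₁ = 33.5 ft/s. Fr₁ = V₁/√(g·y₁) = 6.44.
Bélanger equation: y₂/y₁ = ½[√(1 + 8Fr₁²) − 1] = ½[√332.8 − 1] = 8.62.
y₂ = 8.62 × 0.840 = 7.24 ft.
Tailwater y_tw = 10.1 ft: y_tw > y₂, so the jump is submerged.

y₂ = 7.24 ft; the jump is submerged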